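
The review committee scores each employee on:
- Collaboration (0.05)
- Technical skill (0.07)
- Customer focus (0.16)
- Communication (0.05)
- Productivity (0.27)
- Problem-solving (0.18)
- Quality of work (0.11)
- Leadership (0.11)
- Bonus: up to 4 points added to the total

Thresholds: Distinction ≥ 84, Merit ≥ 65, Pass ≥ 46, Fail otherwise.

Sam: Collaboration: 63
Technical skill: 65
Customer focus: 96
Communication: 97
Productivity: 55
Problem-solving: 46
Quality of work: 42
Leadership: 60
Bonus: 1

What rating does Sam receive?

Weighted total:
  Collaboration 63 × 0.05 = 3.15
  Technical skill 65 × 0.07 = 4.55
  Customer focus 96 × 0.16 = 15.36
  Communication 97 × 0.05 = 4.85
  Productivity 55 × 0.27 = 14.85
  Problem-solving 46 × 0.18 = 8.28
  Quality of work 42 × 0.11 = 4.62
  Leadership 60 × 0.11 = 6.6
Sum = 62.26
Bonus: 62.26 + 1 = 63.26
63.26 is ≥ 46 and < 65 → Pass

Pass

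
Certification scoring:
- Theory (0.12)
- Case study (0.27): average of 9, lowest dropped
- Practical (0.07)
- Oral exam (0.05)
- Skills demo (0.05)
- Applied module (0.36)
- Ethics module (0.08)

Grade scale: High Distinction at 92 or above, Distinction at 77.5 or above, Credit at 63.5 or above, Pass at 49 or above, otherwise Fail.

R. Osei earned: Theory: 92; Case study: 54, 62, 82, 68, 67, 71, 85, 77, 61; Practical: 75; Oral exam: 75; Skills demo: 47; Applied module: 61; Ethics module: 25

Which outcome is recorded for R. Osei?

Credit

Case study: drop 54 → average of remaining 8 = 573/8 = 71.625
Weighted total:
  Theory 92 × 0.12 = 11.04
  Case study 71.625 × 0.27 = 19.33875
  Practical 75 × 0.07 = 5.25
  Oral exam 75 × 0.05 = 3.75
  Skills demo 47 × 0.05 = 2.35
  Applied module 61 × 0.36 = 21.96
  Ethics module 25 × 0.08 = 2
Sum = 65.68875
65.68875 is ≥ 63.5 and < 77.5 → Credit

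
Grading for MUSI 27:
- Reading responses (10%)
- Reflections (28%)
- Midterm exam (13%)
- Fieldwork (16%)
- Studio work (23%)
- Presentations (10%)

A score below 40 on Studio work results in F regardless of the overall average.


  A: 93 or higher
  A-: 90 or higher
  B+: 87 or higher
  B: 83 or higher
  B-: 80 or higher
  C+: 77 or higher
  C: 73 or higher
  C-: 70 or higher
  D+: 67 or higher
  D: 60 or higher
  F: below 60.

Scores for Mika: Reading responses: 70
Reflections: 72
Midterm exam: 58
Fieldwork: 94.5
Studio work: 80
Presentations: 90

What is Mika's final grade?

Studio work score 80 ≥ 40: minimum met.
Weighted total:
  Reading responses 70 × 0.1 = 7
  Reflections 72 × 0.28 = 20.16
  Midterm exam 58 × 0.13 = 7.54
  Fieldwork 94.5 × 0.16 = 15.12
  Studio work 80 × 0.23 = 18.4
  Presentations 90 × 0.1 = 9
Sum = 77.22
77.22 is ≥ 77 and < 80 → C+

C+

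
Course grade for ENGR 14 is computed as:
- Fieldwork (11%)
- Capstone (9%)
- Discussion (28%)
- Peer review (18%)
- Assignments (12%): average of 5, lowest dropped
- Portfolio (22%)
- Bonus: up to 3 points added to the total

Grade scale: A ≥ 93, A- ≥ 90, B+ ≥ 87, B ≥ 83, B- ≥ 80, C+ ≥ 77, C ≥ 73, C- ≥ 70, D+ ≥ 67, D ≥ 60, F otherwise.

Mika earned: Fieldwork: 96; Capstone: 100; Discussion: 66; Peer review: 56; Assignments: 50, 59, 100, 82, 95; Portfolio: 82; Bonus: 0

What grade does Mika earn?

C

Assignments: drop 50 → average of remaining 4 = 336/4 = 84
Weighted total:
  Fieldwork 96 × 0.11 = 10.56
  Capstone 100 × 0.09 = 9
  Discussion 66 × 0.28 = 18.48
  Peer review 56 × 0.18 = 10.08
  Assignments 84 × 0.12 = 10.08
  Portfolio 82 × 0.22 = 18.04
Sum = 76.24
Bonus: 76.24 + 0 = 76.24
76.24 is ≥ 73 and < 77 → C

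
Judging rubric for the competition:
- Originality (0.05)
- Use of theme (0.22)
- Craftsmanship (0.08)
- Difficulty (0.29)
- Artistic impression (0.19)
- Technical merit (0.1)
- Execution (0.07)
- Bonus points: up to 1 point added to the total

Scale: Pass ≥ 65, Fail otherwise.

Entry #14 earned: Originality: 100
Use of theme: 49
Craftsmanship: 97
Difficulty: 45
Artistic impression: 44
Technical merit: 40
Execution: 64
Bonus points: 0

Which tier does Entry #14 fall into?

Fail

Weighted total:
  Originality 100 × 0.05 = 5
  Use of theme 49 × 0.22 = 10.78
  Craftsmanship 97 × 0.08 = 7.76
  Difficulty 45 × 0.29 = 13.05
  Artistic impression 44 × 0.19 = 8.36
  Technical merit 40 × 0.1 = 4
  Execution 64 × 0.07 = 4.48
Sum = 53.43
Bonus points: 53.43 + 0 = 53.43
53.43 < 65 → Fail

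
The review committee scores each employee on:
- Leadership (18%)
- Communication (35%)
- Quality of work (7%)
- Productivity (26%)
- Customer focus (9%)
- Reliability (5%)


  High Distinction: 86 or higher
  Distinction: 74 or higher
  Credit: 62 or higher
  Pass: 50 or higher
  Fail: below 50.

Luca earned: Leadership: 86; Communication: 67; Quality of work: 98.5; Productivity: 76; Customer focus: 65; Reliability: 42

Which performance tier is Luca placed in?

Credit

Weighted total:
  Leadership 86 × 0.18 = 15.48
  Communication 67 × 0.35 = 23.45
  Quality of work 98.5 × 0.07 = 6.895
  Productivity 76 × 0.26 = 19.76
  Customer focus 65 × 0.09 = 5.85
  Reliability 42 × 0.05 = 2.1
Sum = 73.535
73.535 is ≥ 62 and < 74 → Credit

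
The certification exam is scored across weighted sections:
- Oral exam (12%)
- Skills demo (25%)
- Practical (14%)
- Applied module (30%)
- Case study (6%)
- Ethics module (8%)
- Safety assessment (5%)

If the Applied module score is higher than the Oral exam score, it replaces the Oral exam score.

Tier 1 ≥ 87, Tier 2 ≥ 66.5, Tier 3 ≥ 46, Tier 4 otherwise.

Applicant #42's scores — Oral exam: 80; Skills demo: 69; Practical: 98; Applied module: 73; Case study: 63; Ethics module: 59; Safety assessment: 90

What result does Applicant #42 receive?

Tier 2

Applied module (73) ≤ Oral exam (80), so Oral exam stays at 80.
Weighted total:
  Oral exam 80 × 0.12 = 9.6
  Skills demo 69 × 0.25 = 17.25
  Practical 98 × 0.14 = 13.72
  Applied module 73 × 0.3 = 21.9
  Case study 63 × 0.06 = 3.78
  Ethics module 59 × 0.08 = 4.72
  Safety assessment 90 × 0.05 = 4.5
Sum = 75.47
75.47 is ≥ 66.5 and < 87 → Tier 2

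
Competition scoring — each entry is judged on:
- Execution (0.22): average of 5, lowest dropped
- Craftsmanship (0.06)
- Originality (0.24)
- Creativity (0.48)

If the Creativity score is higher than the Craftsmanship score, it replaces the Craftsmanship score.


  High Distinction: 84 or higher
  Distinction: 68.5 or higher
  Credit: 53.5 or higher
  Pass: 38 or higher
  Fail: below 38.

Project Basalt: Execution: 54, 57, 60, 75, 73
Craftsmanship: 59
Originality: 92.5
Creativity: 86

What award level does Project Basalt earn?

Distinction

Execution: drop 54 → average of remaining 4 = 265/4 = 66.25
Creativity (86) > Craftsmanship (59), so Craftsmanship counts as 86.
Weighted total:
  Execution 66.25 × 0.22 = 14.575
  Craftsmanship 86 × 0.06 = 5.16
  Originality 92.5 × 0.24 = 22.2
  Creativity 86 × 0.48 = 41.28
Sum = 83.215
83.215 is ≥ 68.5 and < 84 → Distinction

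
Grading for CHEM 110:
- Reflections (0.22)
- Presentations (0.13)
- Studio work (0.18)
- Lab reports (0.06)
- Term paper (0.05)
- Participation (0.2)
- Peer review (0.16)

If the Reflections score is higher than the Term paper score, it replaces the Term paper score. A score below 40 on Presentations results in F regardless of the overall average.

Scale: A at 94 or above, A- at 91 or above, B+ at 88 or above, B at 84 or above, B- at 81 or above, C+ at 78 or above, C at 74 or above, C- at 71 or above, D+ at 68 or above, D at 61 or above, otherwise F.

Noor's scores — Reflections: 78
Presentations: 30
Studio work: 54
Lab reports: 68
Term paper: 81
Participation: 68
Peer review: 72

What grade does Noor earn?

F

Reflections (78) ≤ Term paper (81), so Term paper stays at 81.
Presentations score 30 < 40: minimum not met.
Weighted total:
  Reflections 78 × 0.22 = 17.16
  Presentations 30 × 0.13 = 3.9
  Studio work 54 × 0.18 = 9.72
  Lab reports 68 × 0.06 = 4.08
  Term paper 81 × 0.05 = 4.05
  Participation 68 × 0.2 = 13.6
  Peer review 72 × 0.16 = 11.52
Sum = 64.03
Because the Presentations minimum was not met, the result is F.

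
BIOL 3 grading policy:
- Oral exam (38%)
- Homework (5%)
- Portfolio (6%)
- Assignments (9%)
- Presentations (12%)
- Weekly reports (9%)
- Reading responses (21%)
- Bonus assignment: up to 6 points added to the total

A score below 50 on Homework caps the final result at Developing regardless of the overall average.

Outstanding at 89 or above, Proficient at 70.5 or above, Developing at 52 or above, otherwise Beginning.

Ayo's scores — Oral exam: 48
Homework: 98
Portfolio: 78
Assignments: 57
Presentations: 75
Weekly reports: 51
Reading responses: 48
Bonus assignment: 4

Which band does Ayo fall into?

Developing

Homework score 98 ≥ 50: minimum met.
Weighted total:
  Oral exam 48 × 0.38 = 18.24
  Homework 98 × 0.05 = 4.9
  Portfolio 78 × 0.06 = 4.68
  Assignments 57 × 0.09 = 5.13
  Presentations 75 × 0.12 = 9
  Weekly reports 51 × 0.09 = 4.59
  Reading responses 48 × 0.21 = 10.08
Sum = 56.62
Bonus assignment: 56.62 + 4 = 60.62
60.62 is ≥ 52 and < 70.5 → Developing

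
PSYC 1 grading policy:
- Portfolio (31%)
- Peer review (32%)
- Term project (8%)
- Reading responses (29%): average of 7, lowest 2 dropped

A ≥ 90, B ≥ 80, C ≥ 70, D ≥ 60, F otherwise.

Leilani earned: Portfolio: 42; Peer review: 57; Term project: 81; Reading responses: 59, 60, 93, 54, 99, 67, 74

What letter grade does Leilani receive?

D

Reading responses: drop 54, 59 → average of remaining 5 = 393/5 = 78.6
Weighted total:
  Portfolio 42 × 0.31 = 13.02
  Peer review 57 × 0.32 = 18.24
  Term project 81 × 0.08 = 6.48
  Reading responses 78.6 × 0.29 = 22.794
Sum = 60.534
60.534 is ≥ 60 and < 70 → D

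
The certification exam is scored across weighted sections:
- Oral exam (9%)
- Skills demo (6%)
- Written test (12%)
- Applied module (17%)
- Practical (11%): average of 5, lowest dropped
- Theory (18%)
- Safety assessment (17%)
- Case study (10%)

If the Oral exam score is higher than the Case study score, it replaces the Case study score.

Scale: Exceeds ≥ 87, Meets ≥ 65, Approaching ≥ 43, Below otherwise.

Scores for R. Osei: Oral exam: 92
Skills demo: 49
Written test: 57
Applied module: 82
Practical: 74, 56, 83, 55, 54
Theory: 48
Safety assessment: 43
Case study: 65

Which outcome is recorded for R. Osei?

Practical: drop 54 → average of remaining 4 = 268/4 = 67
Oral exam (92) > Case study (65), so Case study counts as 92.
Weighted total:
  Oral exam 92 × 0.09 = 8.28
  Skills demo 49 × 0.06 = 2.94
  Written test 57 × 0.12 = 6.84
  Applied module 82 × 0.17 = 13.94
  Practical 67 × 0.11 = 7.37
  Theory 48 × 0.18 = 8.64
  Safety assessment 43 × 0.17 = 7.31
  Case study 92 × 0.1 = 9.2
Sum = 64.52
64.52 is ≥ 43 and < 65 → Approaching

Approaching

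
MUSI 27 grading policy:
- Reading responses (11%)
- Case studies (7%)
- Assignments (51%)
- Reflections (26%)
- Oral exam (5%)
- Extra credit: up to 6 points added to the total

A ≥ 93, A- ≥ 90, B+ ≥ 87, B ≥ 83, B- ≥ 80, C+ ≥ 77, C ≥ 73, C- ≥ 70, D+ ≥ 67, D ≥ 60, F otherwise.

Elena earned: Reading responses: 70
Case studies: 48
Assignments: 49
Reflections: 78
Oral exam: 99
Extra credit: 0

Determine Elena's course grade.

D

Weighted total:
  Reading responses 70 × 0.11 = 7.7
  Case studies 48 × 0.07 = 3.36
  Assignments 49 × 0.51 = 24.99
  Reflections 78 × 0.26 = 20.28
  Oral exam 99 × 0.05 = 4.95
Sum = 61.28
Extra credit: 61.28 + 0 = 61.28
61.28 is ≥ 60 and < 67 → D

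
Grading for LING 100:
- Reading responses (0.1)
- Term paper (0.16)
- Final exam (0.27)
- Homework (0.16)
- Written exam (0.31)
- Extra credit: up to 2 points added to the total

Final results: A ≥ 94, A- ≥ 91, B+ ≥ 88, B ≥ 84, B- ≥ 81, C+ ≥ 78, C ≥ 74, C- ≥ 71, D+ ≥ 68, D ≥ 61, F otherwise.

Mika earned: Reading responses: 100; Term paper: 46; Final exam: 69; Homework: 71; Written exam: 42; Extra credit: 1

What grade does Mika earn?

Weighted total:
  Reading responses 100 × 0.1 = 10
  Term paper 46 × 0.16 = 7.36
  Final exam 69 × 0.27 = 18.63
  Homework 71 × 0.16 = 11.36
  Written exam 42 × 0.31 = 13.02
Sum = 60.37
Extra credit: 60.37 + 1 = 61.37
61.37 is ≥ 61 and < 68 → D

D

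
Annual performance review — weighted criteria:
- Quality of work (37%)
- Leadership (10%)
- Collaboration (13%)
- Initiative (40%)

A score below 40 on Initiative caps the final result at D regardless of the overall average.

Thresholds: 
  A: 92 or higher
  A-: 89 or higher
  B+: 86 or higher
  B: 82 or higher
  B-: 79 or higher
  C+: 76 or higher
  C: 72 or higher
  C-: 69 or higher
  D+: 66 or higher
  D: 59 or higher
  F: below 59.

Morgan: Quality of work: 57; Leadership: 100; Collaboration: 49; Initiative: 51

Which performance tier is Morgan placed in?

Initiative score 51 ≥ 40: minimum met.
Weighted total:
  Quality of work 57 × 0.37 = 21.09
  Leadership 100 × 0.1 = 10
  Collaboration 49 × 0.13 = 6.37
  Initiative 51 × 0.4 = 20.4
Sum = 57.86
57.86 < 59 → F

F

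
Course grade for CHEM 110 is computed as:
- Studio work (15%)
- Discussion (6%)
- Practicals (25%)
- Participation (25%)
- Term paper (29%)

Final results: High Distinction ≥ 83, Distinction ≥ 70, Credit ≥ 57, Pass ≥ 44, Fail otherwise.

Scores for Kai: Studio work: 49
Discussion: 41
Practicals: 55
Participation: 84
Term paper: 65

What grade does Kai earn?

Credit

Weighted total:
  Studio work 49 × 0.15 = 7.35
  Discussion 41 × 0.06 = 2.46
  Practicals 55 × 0.25 = 13.75
  Participation 84 × 0.25 = 21
  Term paper 65 × 0.29 = 18.85
Sum = 63.41
63.41 is ≥ 57 and < 70 → Credit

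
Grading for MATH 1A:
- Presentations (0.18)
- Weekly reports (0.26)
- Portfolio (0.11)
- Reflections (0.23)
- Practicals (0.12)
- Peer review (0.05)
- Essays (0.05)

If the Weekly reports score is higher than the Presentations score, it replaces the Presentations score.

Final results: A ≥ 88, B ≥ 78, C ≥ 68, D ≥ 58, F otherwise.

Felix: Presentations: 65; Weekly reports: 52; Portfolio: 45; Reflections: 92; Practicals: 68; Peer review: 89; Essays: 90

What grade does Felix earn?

Weekly reports (52) ≤ Presentations (65), so Presentations stays at 65.
Weighted total:
  Presentations 65 × 0.18 = 11.7
  Weekly reports 52 × 0.26 = 13.52
  Portfolio 45 × 0.11 = 4.95
  Reflections 92 × 0.23 = 21.16
  Practicals 68 × 0.12 = 8.16
  Peer review 89 × 0.05 = 4.45
  Essays 90 × 0.05 = 4.5
Sum = 68.44
68.44 is ≥ 68 and < 78 → C

C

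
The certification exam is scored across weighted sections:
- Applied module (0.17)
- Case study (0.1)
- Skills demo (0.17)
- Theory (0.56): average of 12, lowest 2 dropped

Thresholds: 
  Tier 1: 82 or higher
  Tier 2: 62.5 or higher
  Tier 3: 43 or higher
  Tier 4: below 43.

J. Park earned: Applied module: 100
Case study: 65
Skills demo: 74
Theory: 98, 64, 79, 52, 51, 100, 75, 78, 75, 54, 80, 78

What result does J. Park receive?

Tier 2

Theory: drop 51, 52 → average of remaining 10 = 781/10 = 78.1
Weighted total:
  Applied module 100 × 0.17 = 17
  Case study 65 × 0.1 = 6.5
  Skills demo 74 × 0.17 = 12.58
  Theory 78.1 × 0.56 = 43.736
Sum = 79.816
79.816 is ≥ 62.5 and < 82 → Tier 2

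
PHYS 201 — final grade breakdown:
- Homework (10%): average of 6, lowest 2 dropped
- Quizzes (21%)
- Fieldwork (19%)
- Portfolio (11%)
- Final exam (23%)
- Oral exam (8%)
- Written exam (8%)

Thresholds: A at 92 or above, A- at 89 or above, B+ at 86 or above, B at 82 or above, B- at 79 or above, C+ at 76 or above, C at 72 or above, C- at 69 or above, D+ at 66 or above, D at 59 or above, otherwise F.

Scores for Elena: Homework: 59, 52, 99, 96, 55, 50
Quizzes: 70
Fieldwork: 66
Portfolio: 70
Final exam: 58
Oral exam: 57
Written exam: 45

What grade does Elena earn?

Homework: drop 50, 52 → average of remaining 4 = 309/4 = 77.25
Weighted total:
  Homework 77.25 × 0.1 = 7.725
  Quizzes 70 × 0.21 = 14.7
  Fieldwork 66 × 0.19 = 12.54
  Portfolio 70 × 0.11 = 7.7
  Final exam 58 × 0.23 = 13.34
  Oral exam 57 × 0.08 = 4.56
  Written exam 45 × 0.08 = 3.6
Sum = 64.165
64.165 is ≥ 59 and < 66 → D

D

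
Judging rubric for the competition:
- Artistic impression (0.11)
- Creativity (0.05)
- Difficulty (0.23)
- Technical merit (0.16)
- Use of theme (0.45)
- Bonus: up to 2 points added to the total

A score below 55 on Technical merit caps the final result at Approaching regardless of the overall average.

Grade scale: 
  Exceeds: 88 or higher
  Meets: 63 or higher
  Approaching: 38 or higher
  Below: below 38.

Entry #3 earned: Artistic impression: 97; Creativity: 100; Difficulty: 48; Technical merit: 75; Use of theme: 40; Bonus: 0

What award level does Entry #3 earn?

Technical merit score 75 ≥ 55: minimum met.
Weighted total:
  Artistic impression 97 × 0.11 = 10.67
  Creativity 100 × 0.05 = 5
  Difficulty 48 × 0.23 = 11.04
  Technical merit 75 × 0.16 = 12
  Use of theme 40 × 0.45 = 18
Sum = 56.71
Bonus: 56.71 + 0 = 56.71
56.71 is ≥ 38 and < 63 → Approaching

Approaching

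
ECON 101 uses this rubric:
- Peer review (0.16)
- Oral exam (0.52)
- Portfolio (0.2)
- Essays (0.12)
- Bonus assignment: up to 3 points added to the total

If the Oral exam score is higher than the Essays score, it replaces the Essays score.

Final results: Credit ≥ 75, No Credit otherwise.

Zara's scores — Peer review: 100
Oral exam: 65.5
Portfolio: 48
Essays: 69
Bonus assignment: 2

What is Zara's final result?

No Credit

Oral exam (65.5) ≤ Essays (69), so Essays stays at 69.
Weighted total:
  Peer review 100 × 0.16 = 16
  Oral exam 65.5 × 0.52 = 34.06
  Portfolio 48 × 0.2 = 9.6
  Essays 69 × 0.12 = 8.28
Sum = 67.94
Bonus assignment: 67.94 + 2 = 69.94
69.94 < 75 → No Credit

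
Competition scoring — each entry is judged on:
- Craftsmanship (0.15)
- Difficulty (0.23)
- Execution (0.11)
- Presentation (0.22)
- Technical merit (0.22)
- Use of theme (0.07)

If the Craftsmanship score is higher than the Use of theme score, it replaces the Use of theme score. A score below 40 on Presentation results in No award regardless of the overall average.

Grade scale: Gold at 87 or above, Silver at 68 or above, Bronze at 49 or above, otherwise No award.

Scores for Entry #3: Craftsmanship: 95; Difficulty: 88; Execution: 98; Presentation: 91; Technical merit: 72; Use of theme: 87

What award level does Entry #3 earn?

Craftsmanship (95) > Use of theme (87), so Use of theme counts as 95.
Presentation score 91 ≥ 40: minimum met.
Weighted total:
  Craftsmanship 95 × 0.15 = 14.25
  Difficulty 88 × 0.23 = 20.24
  Execution 98 × 0.11 = 10.78
  Presentation 91 × 0.22 = 20.02
  Technical merit 72 × 0.22 = 15.84
  Use of theme 95 × 0.07 = 6.65
Sum = 87.78
87.78 ≥ 87 → Gold

Gold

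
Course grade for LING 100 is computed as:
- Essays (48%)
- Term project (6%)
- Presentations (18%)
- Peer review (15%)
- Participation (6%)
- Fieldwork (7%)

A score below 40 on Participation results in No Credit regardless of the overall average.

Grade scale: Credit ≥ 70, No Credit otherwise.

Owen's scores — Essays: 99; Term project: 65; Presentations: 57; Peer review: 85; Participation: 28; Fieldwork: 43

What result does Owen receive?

Participation score 28 < 40: minimum not met.
Weighted total:
  Essays 99 × 0.48 = 47.52
  Term project 65 × 0.06 = 3.9
  Presentations 57 × 0.18 = 10.26
  Peer review 85 × 0.15 = 12.75
  Participation 28 × 0.06 = 1.68
  Fieldwork 43 × 0.07 = 3.01
Sum = 79.12
Because the Participation minimum was not met, the result is No Credit.

No Credit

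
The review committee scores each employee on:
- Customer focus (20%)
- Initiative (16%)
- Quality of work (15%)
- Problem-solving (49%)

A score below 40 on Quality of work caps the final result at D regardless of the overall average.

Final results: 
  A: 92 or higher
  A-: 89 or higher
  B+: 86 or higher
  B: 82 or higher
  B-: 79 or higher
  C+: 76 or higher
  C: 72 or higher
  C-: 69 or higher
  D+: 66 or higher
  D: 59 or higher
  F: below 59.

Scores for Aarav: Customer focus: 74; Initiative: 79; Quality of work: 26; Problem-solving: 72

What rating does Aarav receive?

D

Quality of work score 26 < 40: minimum not met.
Weighted total:
  Customer focus 74 × 0.2 = 14.8
  Initiative 79 × 0.16 = 12.64
  Quality of work 26 × 0.15 = 3.9
  Problem-solving 72 × 0.49 = 35.28
Sum = 66.62
66.62 would be D+; cap at D applies → D.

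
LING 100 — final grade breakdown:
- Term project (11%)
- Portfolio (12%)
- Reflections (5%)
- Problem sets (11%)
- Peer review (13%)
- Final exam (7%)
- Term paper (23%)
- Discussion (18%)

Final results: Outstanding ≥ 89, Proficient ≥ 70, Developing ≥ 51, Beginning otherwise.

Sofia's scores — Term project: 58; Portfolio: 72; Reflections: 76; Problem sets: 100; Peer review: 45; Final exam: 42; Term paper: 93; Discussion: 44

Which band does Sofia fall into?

Weighted total:
  Term project 58 × 0.11 = 6.38
  Portfolio 72 × 0.12 = 8.64
  Reflections 76 × 0.05 = 3.8
  Problem sets 100 × 0.11 = 11
  Peer review 45 × 0.13 = 5.85
  Final exam 42 × 0.07 = 2.94
  Term paper 93 × 0.23 = 21.39
  Discussion 44 × 0.18 = 7.92
Sum = 67.92
67.92 is ≥ 51 and < 70 → Developing

Developing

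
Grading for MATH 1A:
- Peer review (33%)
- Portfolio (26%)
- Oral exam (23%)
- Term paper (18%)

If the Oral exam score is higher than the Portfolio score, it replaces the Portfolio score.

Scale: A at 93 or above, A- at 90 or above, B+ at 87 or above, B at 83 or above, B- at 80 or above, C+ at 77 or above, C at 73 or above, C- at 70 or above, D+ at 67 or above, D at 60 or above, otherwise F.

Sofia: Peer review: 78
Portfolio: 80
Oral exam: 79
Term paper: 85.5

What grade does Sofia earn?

B-

Oral exam (79) ≤ Portfolio (80), so Portfolio stays at 80.
Weighted total:
  Peer review 78 × 0.33 = 25.74
  Portfolio 80 × 0.26 = 20.8
  Oral exam 79 × 0.23 = 18.17
  Term paper 85.5 × 0.18 = 15.39
Sum = 80.1
80.1 is ≥ 80 and < 83 → B-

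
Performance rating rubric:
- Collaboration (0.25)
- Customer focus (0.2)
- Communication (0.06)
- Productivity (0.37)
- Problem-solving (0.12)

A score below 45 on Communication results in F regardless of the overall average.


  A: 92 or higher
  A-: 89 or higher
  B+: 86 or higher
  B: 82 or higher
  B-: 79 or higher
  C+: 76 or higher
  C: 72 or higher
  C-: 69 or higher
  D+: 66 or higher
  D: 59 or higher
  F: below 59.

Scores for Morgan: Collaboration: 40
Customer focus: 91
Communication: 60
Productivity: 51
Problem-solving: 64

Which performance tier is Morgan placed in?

F

Communication score 60 ≥ 45: minimum met.
Weighted total:
  Collaboration 40 × 0.25 = 10
  Customer focus 91 × 0.2 = 18.2
  Communication 60 × 0.06 = 3.6
  Productivity 51 × 0.37 = 18.87
  Problem-solving 64 × 0.12 = 7.68
Sum = 58.35
58.35 < 59 → F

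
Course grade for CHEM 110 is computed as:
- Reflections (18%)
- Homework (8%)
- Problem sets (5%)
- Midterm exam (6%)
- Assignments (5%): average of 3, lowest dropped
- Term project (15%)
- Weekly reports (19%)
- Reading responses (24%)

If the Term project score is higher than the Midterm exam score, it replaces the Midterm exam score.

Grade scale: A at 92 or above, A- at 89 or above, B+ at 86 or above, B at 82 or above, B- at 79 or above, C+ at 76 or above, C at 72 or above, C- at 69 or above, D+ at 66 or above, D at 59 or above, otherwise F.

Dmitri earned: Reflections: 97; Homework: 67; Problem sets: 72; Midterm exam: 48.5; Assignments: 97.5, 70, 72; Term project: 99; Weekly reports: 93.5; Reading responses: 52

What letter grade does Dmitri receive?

B-

Assignments: drop 70 → average of remaining 2 = 169.5/2 = 84.75
Term project (99) > Midterm exam (48.5), so Midterm exam counts as 99.
Weighted total:
  Reflections 97 × 0.18 = 17.46
  Homework 67 × 0.08 = 5.36
  Problem sets 72 × 0.05 = 3.6
  Midterm exam 99 × 0.06 = 5.94
  Assignments 84.75 × 0.05 = 4.2375
  Term project 99 × 0.15 = 14.85
  Weekly reports 93.5 × 0.19 = 17.765
  Reading responses 52 × 0.24 = 12.48
Sum = 81.6925
81.6925 is ≥ 79 and < 82 → B-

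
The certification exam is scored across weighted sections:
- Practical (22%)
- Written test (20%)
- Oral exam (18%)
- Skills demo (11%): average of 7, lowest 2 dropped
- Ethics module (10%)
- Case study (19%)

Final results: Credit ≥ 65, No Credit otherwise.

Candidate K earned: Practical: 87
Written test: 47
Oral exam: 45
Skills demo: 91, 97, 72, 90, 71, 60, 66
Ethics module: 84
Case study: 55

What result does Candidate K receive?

No Credit

Skills demo: drop 60, 66 → average of remaining 5 = 421/5 = 84.2
Weighted total:
  Practical 87 × 0.22 = 19.14
  Written test 47 × 0.2 = 9.4
  Oral exam 45 × 0.18 = 8.1
  Skills demo 84.2 × 0.11 = 9.262
  Ethics module 84 × 0.1 = 8.4
  Case study 55 × 0.19 = 10.45
Sum = 64.752
64.752 < 65 → No Credit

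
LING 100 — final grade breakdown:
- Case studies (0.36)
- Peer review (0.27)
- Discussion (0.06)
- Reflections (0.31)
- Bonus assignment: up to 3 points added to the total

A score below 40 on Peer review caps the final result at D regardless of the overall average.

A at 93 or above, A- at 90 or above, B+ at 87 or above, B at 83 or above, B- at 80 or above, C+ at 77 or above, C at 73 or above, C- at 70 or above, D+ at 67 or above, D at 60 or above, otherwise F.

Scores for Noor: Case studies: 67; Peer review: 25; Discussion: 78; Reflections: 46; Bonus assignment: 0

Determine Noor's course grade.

F

Peer review score 25 < 40: minimum not met.
Weighted total:
  Case studies 67 × 0.36 = 24.12
  Peer review 25 × 0.27 = 6.75
  Discussion 78 × 0.06 = 4.68
  Reflections 46 × 0.31 = 14.26
Sum = 49.81
Bonus assignment: 49.81 + 0 = 49.81
49.81 would be F; cap at D applies → F.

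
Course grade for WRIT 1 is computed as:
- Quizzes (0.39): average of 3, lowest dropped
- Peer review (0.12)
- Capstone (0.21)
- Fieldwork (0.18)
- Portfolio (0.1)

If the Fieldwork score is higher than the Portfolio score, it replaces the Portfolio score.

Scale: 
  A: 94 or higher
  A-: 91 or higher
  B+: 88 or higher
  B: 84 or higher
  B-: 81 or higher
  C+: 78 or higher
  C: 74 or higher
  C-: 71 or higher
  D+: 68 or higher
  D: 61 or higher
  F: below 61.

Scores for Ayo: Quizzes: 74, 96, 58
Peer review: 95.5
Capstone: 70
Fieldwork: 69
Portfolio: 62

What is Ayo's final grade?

C+

Quizzes: drop 58 → average of remaining 2 = 170/2 = 85
Fieldwork (69) > Portfolio (62), so Portfolio counts as 69.
Weighted total:
  Quizzes 85 × 0.39 = 33.15
  Peer review 95.5 × 0.12 = 11.46
  Capstone 70 × 0.21 = 14.7
  Fieldwork 69 × 0.18 = 12.42
  Portfolio 69 × 0.1 = 6.9
Sum = 78.63
78.63 is ≥ 78 and < 81 → C+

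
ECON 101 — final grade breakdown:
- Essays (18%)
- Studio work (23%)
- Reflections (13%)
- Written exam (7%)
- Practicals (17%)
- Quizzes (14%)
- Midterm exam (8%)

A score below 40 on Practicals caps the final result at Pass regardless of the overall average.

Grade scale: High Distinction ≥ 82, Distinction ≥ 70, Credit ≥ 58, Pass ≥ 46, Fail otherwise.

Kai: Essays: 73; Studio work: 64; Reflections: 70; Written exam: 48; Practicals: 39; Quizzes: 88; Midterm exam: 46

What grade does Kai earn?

Practicals score 39 < 40: minimum not met.
Weighted total:
  Essays 73 × 0.18 = 13.14
  Studio work 64 × 0.23 = 14.72
  Reflections 70 × 0.13 = 9.1
  Written exam 48 × 0.07 = 3.36
  Practicals 39 × 0.17 = 6.63
  Quizzes 88 × 0.14 = 12.32
  Midterm exam 46 × 0.08 = 3.68
Sum = 62.95
62.95 would be Credit; cap at Pass applies → Pass.

Pass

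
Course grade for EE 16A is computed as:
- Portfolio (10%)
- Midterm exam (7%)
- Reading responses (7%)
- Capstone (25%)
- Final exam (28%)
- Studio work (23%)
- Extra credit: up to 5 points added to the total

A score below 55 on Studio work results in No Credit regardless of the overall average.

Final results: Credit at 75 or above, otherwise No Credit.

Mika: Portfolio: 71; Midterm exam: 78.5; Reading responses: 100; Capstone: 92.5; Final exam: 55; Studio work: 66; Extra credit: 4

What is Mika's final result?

Studio work score 66 ≥ 55: minimum met.
Weighted total:
  Portfolio 71 × 0.1 = 7.1
  Midterm exam 78.5 × 0.07 = 5.495
  Reading responses 100 × 0.07 = 7
  Capstone 92.5 × 0.25 = 23.125
  Final exam 55 × 0.28 = 15.4
  Studio work 66 × 0.23 = 15.18
Sum = 73.3
Extra credit: 73.3 + 4 = 77.3
77.3 ≥ 75 → Credit

Credit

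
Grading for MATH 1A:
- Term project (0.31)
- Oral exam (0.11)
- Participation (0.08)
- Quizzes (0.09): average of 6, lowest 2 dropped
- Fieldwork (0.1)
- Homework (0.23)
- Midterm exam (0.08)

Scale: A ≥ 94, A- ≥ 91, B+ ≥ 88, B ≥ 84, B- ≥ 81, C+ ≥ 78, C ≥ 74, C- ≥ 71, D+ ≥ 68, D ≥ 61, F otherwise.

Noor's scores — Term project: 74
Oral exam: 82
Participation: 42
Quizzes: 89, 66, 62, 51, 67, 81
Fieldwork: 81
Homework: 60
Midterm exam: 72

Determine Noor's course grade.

Quizzes: drop 51, 62 → average of remaining 4 = 303/4 = 75.75
Weighted total:
  Term project 74 × 0.31 = 22.94
  Oral exam 82 × 0.11 = 9.02
  Participation 42 × 0.08 = 3.36
  Quizzes 75.75 × 0.09 = 6.8175
  Fieldwork 81 × 0.1 = 8.1
  Homework 60 × 0.23 = 13.8
  Midterm exam 72 × 0.08 = 5.76
Sum = 69.7975
69.7975 is ≥ 68 and < 71 → D+

D+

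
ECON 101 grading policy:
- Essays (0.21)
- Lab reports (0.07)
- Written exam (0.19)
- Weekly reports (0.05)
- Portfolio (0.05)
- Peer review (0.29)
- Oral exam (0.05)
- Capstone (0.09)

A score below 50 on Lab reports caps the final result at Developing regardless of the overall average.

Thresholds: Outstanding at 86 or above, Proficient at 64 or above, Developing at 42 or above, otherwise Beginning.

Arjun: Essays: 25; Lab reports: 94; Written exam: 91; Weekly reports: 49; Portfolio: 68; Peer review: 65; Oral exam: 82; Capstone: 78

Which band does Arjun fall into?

Lab reports score 94 ≥ 50: minimum met.
Weighted total:
  Essays 25 × 0.21 = 5.25
  Lab reports 94 × 0.07 = 6.58
  Written exam 91 × 0.19 = 17.29
  Weekly reports 49 × 0.05 = 2.45
  Portfolio 68 × 0.05 = 3.4
  Peer review 65 × 0.29 = 18.85
  Oral exam 82 × 0.05 = 4.1
  Capstone 78 × 0.09 = 7.02
Sum = 64.94
64.94 is ≥ 64 and < 86 → Proficient

Proficient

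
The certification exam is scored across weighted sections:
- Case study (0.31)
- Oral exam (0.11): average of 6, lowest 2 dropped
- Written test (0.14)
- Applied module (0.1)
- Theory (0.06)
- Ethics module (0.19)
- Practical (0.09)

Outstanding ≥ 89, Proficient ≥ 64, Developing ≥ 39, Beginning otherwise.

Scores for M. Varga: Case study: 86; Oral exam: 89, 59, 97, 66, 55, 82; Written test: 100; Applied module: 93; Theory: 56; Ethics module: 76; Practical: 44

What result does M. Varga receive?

Proficient

Oral exam: drop 55, 59 → average of remaining 4 = 334/4 = 83.5
Weighted total:
  Case study 86 × 0.31 = 26.66
  Oral exam 83.5 × 0.11 = 9.185
  Written test 100 × 0.14 = 14
  Applied module 93 × 0.1 = 9.3
  Theory 56 × 0.06 = 3.36
  Ethics module 76 × 0.19 = 14.44
  Practical 44 × 0.09 = 3.96
Sum = 80.905
80.905 is ≥ 64 and < 89 → Proficient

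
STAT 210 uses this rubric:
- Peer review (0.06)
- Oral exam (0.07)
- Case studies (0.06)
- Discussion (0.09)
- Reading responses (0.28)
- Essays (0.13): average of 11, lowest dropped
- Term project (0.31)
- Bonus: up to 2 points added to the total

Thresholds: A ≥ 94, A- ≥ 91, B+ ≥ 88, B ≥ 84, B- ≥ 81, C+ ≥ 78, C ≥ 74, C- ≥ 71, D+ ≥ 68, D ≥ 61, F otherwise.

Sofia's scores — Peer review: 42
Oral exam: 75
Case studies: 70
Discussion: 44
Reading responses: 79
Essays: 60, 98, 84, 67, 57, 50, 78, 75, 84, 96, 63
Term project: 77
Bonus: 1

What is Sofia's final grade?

C-

Essays: drop 50 → average of remaining 10 = 762/10 = 76.2
Weighted total:
  Peer review 42 × 0.06 = 2.52
  Oral exam 75 × 0.07 = 5.25
  Case studies 70 × 0.06 = 4.2
  Discussion 44 × 0.09 = 3.96
  Reading responses 79 × 0.28 = 22.12
  Essays 76.2 × 0.13 = 9.906
  Term project 77 × 0.31 = 23.87
Sum = 71.826
Bonus: 71.826 + 1 = 72.826
72.826 is ≥ 71 and < 74 → C-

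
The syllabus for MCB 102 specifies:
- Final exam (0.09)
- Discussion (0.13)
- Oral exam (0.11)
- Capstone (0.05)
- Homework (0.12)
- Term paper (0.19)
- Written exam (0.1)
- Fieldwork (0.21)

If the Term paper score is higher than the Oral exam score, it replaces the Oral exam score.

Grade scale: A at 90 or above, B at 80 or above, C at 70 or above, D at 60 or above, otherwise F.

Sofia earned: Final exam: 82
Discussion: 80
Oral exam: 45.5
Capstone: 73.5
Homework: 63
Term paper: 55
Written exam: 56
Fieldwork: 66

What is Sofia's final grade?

Term paper (55) > Oral exam (45.5), so Oral exam counts as 55.
Weighted total:
  Final exam 82 × 0.09 = 7.38
  Discussion 80 × 0.13 = 10.4
  Oral exam 55 × 0.11 = 6.05
  Capstone 73.5 × 0.05 = 3.675
  Homework 63 × 0.12 = 7.56
  Term paper 55 × 0.19 = 10.45
  Written exam 56 × 0.1 = 5.6
  Fieldwork 66 × 0.21 = 13.86
Sum = 64.975
64.975 is ≥ 60 and < 70 → D

D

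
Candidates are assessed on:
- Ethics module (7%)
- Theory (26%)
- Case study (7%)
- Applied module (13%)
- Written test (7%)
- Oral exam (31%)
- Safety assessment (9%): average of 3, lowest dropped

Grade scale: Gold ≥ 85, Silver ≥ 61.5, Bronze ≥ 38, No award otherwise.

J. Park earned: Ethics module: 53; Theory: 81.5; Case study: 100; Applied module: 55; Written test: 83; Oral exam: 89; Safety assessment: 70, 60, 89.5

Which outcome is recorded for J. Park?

Safety assessment: drop 60 → average of remaining 2 = 159.5/2 = 79.75
Weighted total:
  Ethics module 53 × 0.07 = 3.71
  Theory 81.5 × 0.26 = 21.19
  Case study 100 × 0.07 = 7
  Applied module 55 × 0.13 = 7.15
  Written test 83 × 0.07 = 5.81
  Oral exam 89 × 0.31 = 27.59
  Safety assessment 79.75 × 0.09 = 7.1775
Sum = 79.6275
79.6275 is ≥ 61.5 and < 85 → Silver

Silver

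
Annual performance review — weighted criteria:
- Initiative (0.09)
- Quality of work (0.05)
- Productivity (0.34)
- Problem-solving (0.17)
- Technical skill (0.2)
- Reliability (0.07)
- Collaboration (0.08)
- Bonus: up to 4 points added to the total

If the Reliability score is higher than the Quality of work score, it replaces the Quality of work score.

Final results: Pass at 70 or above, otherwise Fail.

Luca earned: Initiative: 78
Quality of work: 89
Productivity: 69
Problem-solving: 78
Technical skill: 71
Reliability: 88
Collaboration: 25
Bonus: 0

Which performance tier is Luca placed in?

Reliability (88) ≤ Quality of work (89), so Quality of work stays at 89.
Weighted total:
  Initiative 78 × 0.09 = 7.02
  Quality of work 89 × 0.05 = 4.45
  Productivity 69 × 0.34 = 23.46
  Problem-solving 78 × 0.17 = 13.26
  Technical skill 71 × 0.2 = 14.2
  Reliability 88 × 0.07 = 6.16
  Collaboration 25 × 0.08 = 2
Sum = 70.55
Bonus: 70.55 + 0 = 70.55
70.55 ≥ 70 → Pass

Pass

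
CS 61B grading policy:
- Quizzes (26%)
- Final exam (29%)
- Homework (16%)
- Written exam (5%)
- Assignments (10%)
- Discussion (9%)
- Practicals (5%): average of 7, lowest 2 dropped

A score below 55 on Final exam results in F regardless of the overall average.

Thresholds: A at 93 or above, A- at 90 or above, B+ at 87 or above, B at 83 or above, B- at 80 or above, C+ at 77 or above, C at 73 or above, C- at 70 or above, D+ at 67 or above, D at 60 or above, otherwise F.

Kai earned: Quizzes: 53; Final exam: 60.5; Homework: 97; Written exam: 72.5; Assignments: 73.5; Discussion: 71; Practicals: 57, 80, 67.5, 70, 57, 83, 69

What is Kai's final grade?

D+

Practicals: drop 57, 57 → average of remaining 5 = 369.5/5 = 73.9
Final exam score 60.5 ≥ 55: minimum met.
Weighted total:
  Quizzes 53 × 0.26 = 13.78
  Final exam 60.5 × 0.29 = 17.545
  Homework 97 × 0.16 = 15.52
  Written exam 72.5 × 0.05 = 3.625
  Assignments 73.5 × 0.1 = 7.35
  Discussion 71 × 0.09 = 6.39
  Practicals 73.9 × 0.05 = 3.695
Sum = 67.905
67.905 is ≥ 67 and < 70 → D+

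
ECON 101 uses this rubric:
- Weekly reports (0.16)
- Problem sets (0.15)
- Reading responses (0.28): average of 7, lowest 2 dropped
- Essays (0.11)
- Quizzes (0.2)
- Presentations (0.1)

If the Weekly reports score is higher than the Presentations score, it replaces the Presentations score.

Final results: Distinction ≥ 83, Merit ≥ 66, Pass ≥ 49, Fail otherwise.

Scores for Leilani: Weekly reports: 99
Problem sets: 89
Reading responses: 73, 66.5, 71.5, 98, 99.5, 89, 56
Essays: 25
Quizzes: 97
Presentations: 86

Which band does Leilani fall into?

Distinction

Reading responses: drop 56, 66.5 → average of remaining 5 = 431/5 = 86.2
Weekly reports (99) > Presentations (86), so Presentations counts as 99.
Weighted total:
  Weekly reports 99 × 0.16 = 15.84
  Problem sets 89 × 0.15 = 13.35
  Reading responses 86.2 × 0.28 = 24.136
  Essays 25 × 0.11 = 2.75
  Quizzes 97 × 0.2 = 19.4
  Presentations 99 × 0.1 = 9.9
Sum = 85.376
85.376 ≥ 83 → Distinction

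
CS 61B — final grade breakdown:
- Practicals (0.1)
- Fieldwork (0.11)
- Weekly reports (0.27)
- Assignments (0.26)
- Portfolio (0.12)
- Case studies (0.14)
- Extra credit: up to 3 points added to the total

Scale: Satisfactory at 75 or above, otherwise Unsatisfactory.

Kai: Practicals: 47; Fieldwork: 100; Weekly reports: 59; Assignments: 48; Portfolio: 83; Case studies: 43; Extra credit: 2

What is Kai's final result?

Weighted total:
  Practicals 47 × 0.1 = 4.7
  Fieldwork 100 × 0.11 = 11
  Weekly reports 59 × 0.27 = 15.93
  Assignments 48 × 0.26 = 12.48
  Portfolio 83 × 0.12 = 9.96
  Case studies 43 × 0.14 = 6.02
Sum = 60.09
Extra credit: 60.09 + 2 = 62.09
62.09 < 75 → Unsatisfactory

Unsatisfactory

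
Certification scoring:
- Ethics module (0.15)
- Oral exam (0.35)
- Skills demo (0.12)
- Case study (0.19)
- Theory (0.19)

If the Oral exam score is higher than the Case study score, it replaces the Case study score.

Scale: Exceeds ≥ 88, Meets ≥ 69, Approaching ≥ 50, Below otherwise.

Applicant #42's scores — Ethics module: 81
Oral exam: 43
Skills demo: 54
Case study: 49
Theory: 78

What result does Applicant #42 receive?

Approaching

Oral exam (43) ≤ Case study (49), so Case study stays at 49.
Weighted total:
  Ethics module 81 × 0.15 = 12.15
  Oral exam 43 × 0.35 = 15.05
  Skills demo 54 × 0.12 = 6.48
  Case study 49 × 0.19 = 9.31
  Theory 78 × 0.19 = 14.82
Sum = 57.81
57.81 is ≥ 50 and < 69 → Approaching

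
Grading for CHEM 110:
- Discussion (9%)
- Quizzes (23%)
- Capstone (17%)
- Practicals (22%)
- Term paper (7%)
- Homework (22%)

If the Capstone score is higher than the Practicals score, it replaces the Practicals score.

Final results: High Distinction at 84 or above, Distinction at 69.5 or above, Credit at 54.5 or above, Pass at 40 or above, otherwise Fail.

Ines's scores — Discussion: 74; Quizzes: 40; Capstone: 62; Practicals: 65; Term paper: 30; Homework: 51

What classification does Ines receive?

Capstone (62) ≤ Practicals (65), so Practicals stays at 65.
Weighted total:
  Discussion 74 × 0.09 = 6.66
  Quizzes 40 × 0.23 = 9.2
  Capstone 62 × 0.17 = 10.54
  Practicals 65 × 0.22 = 14.3
  Term paper 30 × 0.07 = 2.1
  Homework 51 × 0.22 = 11.22
Sum = 54.02
54.02 is ≥ 40 and < 54.5 → Pass

Pass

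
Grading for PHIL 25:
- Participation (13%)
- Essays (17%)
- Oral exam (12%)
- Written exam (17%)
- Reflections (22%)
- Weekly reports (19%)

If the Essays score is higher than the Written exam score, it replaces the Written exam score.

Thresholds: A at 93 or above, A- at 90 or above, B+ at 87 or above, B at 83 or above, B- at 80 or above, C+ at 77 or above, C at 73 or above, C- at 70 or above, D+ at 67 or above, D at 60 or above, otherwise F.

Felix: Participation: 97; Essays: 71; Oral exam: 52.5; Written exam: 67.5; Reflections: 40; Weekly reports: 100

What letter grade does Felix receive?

C-

Essays (71) > Written exam (67.5), so Written exam counts as 71.
Weighted total:
  Participation 97 × 0.13 = 12.61
  Essays 71 × 0.17 = 12.07
  Oral exam 52.5 × 0.12 = 6.3
  Written exam 71 × 0.17 = 12.07
  Reflections 40 × 0.22 = 8.8
  Weekly reports 100 × 0.19 = 19
Sum = 70.85
70.85 is ≥ 70 and < 73 → C-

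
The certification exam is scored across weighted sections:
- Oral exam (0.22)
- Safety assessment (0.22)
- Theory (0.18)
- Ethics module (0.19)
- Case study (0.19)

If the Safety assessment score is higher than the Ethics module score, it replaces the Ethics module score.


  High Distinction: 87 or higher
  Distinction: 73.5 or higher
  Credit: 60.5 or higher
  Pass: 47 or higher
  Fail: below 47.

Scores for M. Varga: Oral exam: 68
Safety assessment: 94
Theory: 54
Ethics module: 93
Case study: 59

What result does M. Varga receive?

Safety assessment (94) > Ethics module (93), so Ethics module counts as 94.
Weighted total:
  Oral exam 68 × 0.22 = 14.96
  Safety assessment 94 × 0.22 = 20.68
  Theory 54 × 0.18 = 9.72
  Ethics module 94 × 0.19 = 17.86
  Case study 59 × 0.19 = 11.21
Sum = 74.43
74.43 is ≥ 73.5 and < 87 → Distinction

Distinction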